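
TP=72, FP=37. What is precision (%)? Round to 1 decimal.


Precision = TP / (TP + FP) * 100
= 72 / (72 + 37)
= 72 / 109
= 0.6606
= 66.1%

66.1


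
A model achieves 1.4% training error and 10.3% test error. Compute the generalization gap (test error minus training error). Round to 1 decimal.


Generalization gap = test_error - train_error
= 10.3 - 1.4
= 8.9%
A moderate gap.

8.9


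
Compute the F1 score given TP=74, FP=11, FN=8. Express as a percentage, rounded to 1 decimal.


Precision = TP / (TP + FP) = 74 / 85 = 0.8706
Recall = TP / (TP + FN) = 74 / 82 = 0.9024
F1 = 2 * P * R / (P + R)
= 2 * 0.8706 * 0.9024 / (0.8706 + 0.9024)
= 1.5713 / 1.773
= 0.8862
As percentage: 88.6%

88.6


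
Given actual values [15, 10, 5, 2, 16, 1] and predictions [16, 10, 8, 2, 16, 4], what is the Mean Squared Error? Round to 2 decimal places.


Differences: [-1, 0, -3, 0, 0, -3]
Squared errors: [1, 0, 9, 0, 0, 9]
Sum of squared errors = 19
MSE = 19 / 6 = 3.17

3.17


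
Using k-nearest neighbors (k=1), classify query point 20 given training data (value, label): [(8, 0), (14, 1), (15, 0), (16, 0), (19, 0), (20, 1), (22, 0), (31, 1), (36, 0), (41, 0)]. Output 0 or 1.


Distances from query 20:
Point 20 (class 1): distance = 0
K=1 nearest neighbors: classes = [1]
Votes for class 1: 1 / 1
Majority vote => class 1

1


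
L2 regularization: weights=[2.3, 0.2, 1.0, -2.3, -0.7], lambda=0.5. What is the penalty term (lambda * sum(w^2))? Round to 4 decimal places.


Squaring each weight:
2.3^2 = 5.29
0.2^2 = 0.04
1.0^2 = 1.0
(-2.3)^2 = 5.29
(-0.7)^2 = 0.49
Sum of squares = 12.11
Penalty = 0.5 * 12.11 = 6.0550

6.0550


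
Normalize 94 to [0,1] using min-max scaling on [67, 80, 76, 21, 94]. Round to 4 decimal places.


Min = 21, Max = 94
Range = 94 - 21 = 73
Scaled = (x - min) / (max - min)
= (94 - 21) / 73
= 73 / 73
= 1.0000

1.0000


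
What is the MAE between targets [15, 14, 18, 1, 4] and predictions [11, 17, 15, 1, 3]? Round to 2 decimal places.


Absolute errors: [4, 3, 3, 0, 1]
Sum of absolute errors = 11
MAE = 11 / 5 = 2.20

2.20


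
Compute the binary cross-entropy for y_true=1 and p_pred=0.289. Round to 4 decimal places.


For y=1: Loss = -log(p)
= -log(0.289)
= -(-1.2413)
= 1.2413

1.2413


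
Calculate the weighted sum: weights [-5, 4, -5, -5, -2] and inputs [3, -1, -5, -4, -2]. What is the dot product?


Element-wise products:
-5 * 3 = -15
4 * -1 = -4
-5 * -5 = 25
-5 * -4 = 20
-2 * -2 = 4
Sum = -15 + -4 + 25 + 20 + 4
= 30

30


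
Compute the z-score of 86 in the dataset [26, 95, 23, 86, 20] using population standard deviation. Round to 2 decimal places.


Mean = (26 + 95 + 23 + 86 + 20) / 5 = 50.0
Variance = sum((x_i - mean)^2) / n = 1105.2
Std = sqrt(1105.2) = 33.2445
Z = (x - mean) / std
= (86 - 50.0) / 33.2445
= 36.0 / 33.2445
= 1.08

1.08


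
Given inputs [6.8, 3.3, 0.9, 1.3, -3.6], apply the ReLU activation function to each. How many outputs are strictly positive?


ReLU(x) = max(0, x) for each element:
ReLU(6.8) = 6.8
ReLU(3.3) = 3.3
ReLU(0.9) = 0.9
ReLU(1.3) = 1.3
ReLU(-3.6) = 0
Active neurons (>0): 4

4


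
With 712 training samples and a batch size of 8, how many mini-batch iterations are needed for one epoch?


Iterations per epoch = dataset_size / batch_size
= 712 / 8
= 89

89


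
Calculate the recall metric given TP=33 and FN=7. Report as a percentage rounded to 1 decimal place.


Recall = TP / (TP + FN) * 100
= 33 / (33 + 7)
= 33 / 40
= 0.825
= 82.5%

82.5


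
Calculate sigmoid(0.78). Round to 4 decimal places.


sigmoid(z) = 1 / (1 + exp(-z))
exp(-(0.78)) = exp(-0.78) = 0.4584
1 + 0.4584 = 1.4584
1 / 1.4584 = 0.6857

0.6857


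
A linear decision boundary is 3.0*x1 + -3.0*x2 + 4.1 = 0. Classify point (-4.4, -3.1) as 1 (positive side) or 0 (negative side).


Compute 3.0 * -4.4 + -3.0 * -3.1 + 4.1
= -13.2 + 9.3 + 4.1
= 0.2
Since 0.2 >= 0, the point is on the positive side.

1


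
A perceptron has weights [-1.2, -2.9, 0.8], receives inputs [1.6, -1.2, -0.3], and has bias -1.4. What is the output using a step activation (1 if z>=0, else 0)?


z = w . x + b
= -1.2*1.6 + -2.9*-1.2 + 0.8*-0.3 + -1.4
= -1.92 + 3.48 + -0.24 + -1.4
= 1.32 + -1.4
= -0.08
Since z = -0.08 < 0, output = 0

0


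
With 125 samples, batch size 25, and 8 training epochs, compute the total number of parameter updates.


Iterations per epoch = 125 / 25 = 5
Total updates = iterations_per_epoch * epochs
= 5 * 8
= 40

40


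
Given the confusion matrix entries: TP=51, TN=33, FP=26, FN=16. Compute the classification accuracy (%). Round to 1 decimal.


Accuracy = (TP + TN) / (TP + TN + FP + FN) * 100
= (51 + 33) / (51 + 33 + 26 + 16)
= 84 / 126
= 0.6667
= 66.7%

66.7


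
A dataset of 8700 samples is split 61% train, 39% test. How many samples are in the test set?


Train samples = 8700 * 61% = 5307
Test samples = 8700 - 5307
= 3393

3393


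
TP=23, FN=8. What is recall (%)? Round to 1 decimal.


Recall = TP / (TP + FN) * 100
= 23 / (23 + 8)
= 23 / 31
= 0.7419
= 74.2%

74.2


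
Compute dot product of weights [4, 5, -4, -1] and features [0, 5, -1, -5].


Element-wise products:
4 * 0 = 0
5 * 5 = 25
-4 * -1 = 4
-1 * -5 = 5
Sum = 0 + 25 + 4 + 5
= 34

34


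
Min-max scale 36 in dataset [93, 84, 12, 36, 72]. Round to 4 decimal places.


Min = 12, Max = 93
Range = 93 - 12 = 81
Scaled = (x - min) / (max - min)
= (36 - 12) / 81
= 24 / 81
= 0.2963

0.2963


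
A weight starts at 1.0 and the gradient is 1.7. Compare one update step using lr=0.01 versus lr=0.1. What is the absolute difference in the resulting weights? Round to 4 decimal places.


With lr=0.01: w_new = 1.0 - 0.01 * 1.7 = 0.983
With lr=0.1: w_new = 1.0 - 0.1 * 1.7 = 0.83
Absolute difference = |0.983 - 0.83|
= 0.1530

0.1530


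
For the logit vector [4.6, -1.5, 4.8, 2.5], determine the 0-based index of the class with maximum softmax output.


Softmax is a monotonic transformation, so it preserves the argmax.
We need to find the index of the maximum logit.
Index 0: 4.6
Index 1: -1.5
Index 2: 4.8
Index 3: 2.5
Maximum logit = 4.8 at index 2

2


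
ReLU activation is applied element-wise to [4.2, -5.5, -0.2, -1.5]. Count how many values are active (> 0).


ReLU(x) = max(0, x) for each element:
ReLU(4.2) = 4.2
ReLU(-5.5) = 0
ReLU(-0.2) = 0
ReLU(-1.5) = 0
Active neurons (>0): 1

1


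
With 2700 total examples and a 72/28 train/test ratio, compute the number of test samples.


Train samples = 2700 * 72% = 1944
Test samples = 2700 - 1944
= 756

756


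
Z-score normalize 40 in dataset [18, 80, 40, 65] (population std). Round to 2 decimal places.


Mean = (18 + 80 + 40 + 65) / 4 = 50.75
Variance = sum((x_i - mean)^2) / n = 561.6875
Std = sqrt(561.6875) = 23.6999
Z = (x - mean) / std
= (40 - 50.75) / 23.6999
= -10.75 / 23.6999
= -0.45

-0.45


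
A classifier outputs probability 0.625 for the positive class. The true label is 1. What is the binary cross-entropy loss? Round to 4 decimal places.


For y=1: Loss = -log(p)
= -log(0.625)
= -(-0.47)
= 0.4700

0.4700


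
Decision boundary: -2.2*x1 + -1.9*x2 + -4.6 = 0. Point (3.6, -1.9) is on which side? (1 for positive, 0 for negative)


Compute -2.2 * 3.6 + -1.9 * -1.9 + -4.6
= -7.92 + 3.61 + -4.6
= -8.91
Since -8.91 < 0, the point is on the negative side.

0


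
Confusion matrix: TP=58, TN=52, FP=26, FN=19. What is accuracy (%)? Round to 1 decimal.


Accuracy = (TP + TN) / (TP + TN + FP + FN) * 100
= (58 + 52) / (58 + 52 + 26 + 19)
= 110 / 155
= 0.7097
= 71.0%

71.0


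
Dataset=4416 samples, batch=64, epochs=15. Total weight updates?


Iterations per epoch = 4416 / 64 = 69
Total updates = iterations_per_epoch * epochs
= 69 * 15
= 1035

1035


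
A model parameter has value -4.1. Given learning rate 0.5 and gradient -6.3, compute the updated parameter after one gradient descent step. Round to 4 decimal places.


w_new = w_old - lr * gradient
= -4.1 - 0.5 * -6.3
= -4.1 - (-3.15)
= -0.9500

-0.9500


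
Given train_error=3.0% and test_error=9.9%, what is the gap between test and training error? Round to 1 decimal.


Generalization gap = test_error - train_error
= 9.9 - 3.0
= 6.9%
A moderate gap.

6.9


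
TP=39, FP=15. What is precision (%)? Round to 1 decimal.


Precision = TP / (TP + FP) * 100
= 39 / (39 + 15)
= 39 / 54
= 0.7222
= 72.2%

72.2


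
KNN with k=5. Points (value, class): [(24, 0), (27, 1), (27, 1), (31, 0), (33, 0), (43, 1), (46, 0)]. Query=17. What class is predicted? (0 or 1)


Distances from query 17:
Point 24 (class 0): distance = 7
Point 27 (class 1): distance = 10
Point 27 (class 1): distance = 10
Point 31 (class 0): distance = 14
Point 33 (class 0): distance = 16
K=5 nearest neighbors: classes = [0, 1, 1, 0, 0]
Votes for class 1: 2 / 5
Majority vote => class 0

0


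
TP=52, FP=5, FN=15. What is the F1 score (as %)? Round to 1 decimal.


Precision = TP / (TP + FP) = 52 / 57 = 0.9123
Recall = TP / (TP + FN) = 52 / 67 = 0.7761
F1 = 2 * P * R / (P + R)
= 2 * 0.9123 * 0.7761 / (0.9123 + 0.7761)
= 1.4161 / 1.6884
= 0.8387
As percentage: 83.9%

83.9


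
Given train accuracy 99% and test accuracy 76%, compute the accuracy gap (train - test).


Gap = train_accuracy - test_accuracy
= 99 - 76
= 23%
This large gap strongly indicates overfitting.

23


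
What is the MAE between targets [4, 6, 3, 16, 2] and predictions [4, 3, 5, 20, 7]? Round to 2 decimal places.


Absolute errors: [0, 3, 2, 4, 5]
Sum of absolute errors = 14
MAE = 14 / 5 = 2.80

2.80


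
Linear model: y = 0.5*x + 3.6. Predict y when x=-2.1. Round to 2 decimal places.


y = 0.5 * -2.1 + (3.6)
= -1.05 + (3.6)
= 2.55

2.55


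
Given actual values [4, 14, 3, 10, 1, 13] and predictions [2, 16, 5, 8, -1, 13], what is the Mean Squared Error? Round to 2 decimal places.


Differences: [2, -2, -2, 2, 2, 0]
Squared errors: [4, 4, 4, 4, 4, 0]
Sum of squared errors = 20
MSE = 20 / 6 = 3.33

3.33


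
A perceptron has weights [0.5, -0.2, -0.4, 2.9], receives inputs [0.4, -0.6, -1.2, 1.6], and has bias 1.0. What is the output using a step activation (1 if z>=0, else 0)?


z = w . x + b
= 0.5*0.4 + -0.2*-0.6 + -0.4*-1.2 + 2.9*1.6 + 1.0
= 0.2 + 0.12 + 0.48 + 4.64 + 1.0
= 5.44 + 1.0
= 6.44
Since z = 6.44 >= 0, output = 1

1


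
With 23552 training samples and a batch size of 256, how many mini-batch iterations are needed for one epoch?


Iterations per epoch = dataset_size / batch_size
= 23552 / 256
= 92

92


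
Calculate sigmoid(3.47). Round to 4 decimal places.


sigmoid(z) = 1 / (1 + exp(-z))
exp(-(3.47)) = exp(-3.47) = 0.0311
1 + 0.0311 = 1.0311
1 / 1.0311 = 0.9698

0.9698


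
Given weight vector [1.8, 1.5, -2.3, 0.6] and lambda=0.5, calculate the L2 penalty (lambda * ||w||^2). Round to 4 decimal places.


Squaring each weight:
1.8^2 = 3.24
1.5^2 = 2.25
(-2.3)^2 = 5.29
0.6^2 = 0.36
Sum of squares = 11.14
Penalty = 0.5 * 11.14 = 5.5700

5.5700


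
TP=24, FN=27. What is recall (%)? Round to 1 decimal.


Recall = TP / (TP + FN) * 100
= 24 / (24 + 27)
= 24 / 51
= 0.4706
= 47.1%

47.1


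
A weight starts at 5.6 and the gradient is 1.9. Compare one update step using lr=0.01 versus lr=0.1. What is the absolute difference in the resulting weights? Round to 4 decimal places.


With lr=0.01: w_new = 5.6 - 0.01 * 1.9 = 5.581
With lr=0.1: w_new = 5.6 - 0.1 * 1.9 = 5.41
Absolute difference = |5.581 - 5.41|
= 0.1710

0.1710


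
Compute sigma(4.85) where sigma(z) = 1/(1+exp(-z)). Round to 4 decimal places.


sigmoid(z) = 1 / (1 + exp(-z))
exp(-(4.85)) = exp(-4.85) = 0.0078
1 + 0.0078 = 1.0078
1 / 1.0078 = 0.9922

0.9922


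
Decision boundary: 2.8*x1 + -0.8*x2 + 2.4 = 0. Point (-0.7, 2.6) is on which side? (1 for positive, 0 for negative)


Compute 2.8 * -0.7 + -0.8 * 2.6 + 2.4
= -1.96 + -2.08 + 2.4
= -1.64
Since -1.64 < 0, the point is on the negative side.

0


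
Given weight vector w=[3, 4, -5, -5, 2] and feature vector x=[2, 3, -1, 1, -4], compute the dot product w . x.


Element-wise products:
3 * 2 = 6
4 * 3 = 12
-5 * -1 = 5
-5 * 1 = -5
2 * -4 = -8
Sum = 6 + 12 + 5 + -5 + -8
= 10

10


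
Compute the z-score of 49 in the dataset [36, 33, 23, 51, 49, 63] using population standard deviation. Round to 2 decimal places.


Mean = (36 + 33 + 23 + 51 + 49 + 63) / 6 = 42.5
Variance = sum((x_i - mean)^2) / n = 174.5833
Std = sqrt(174.5833) = 13.213
Z = (x - mean) / std
= (49 - 42.5) / 13.213
= 6.5 / 13.213
= 0.49

0.49


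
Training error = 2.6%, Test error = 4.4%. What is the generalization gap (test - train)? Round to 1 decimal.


Generalization gap = test_error - train_error
= 4.4 - 2.6
= 1.8%
A small gap suggests good generalization.

1.8


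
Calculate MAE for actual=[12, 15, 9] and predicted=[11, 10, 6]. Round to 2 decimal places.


Absolute errors: [1, 5, 3]
Sum of absolute errors = 9
MAE = 9 / 3 = 3.00

3.00


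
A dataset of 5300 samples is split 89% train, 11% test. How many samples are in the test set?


Train samples = 5300 * 89% = 4717
Test samples = 5300 - 4717
= 583

583


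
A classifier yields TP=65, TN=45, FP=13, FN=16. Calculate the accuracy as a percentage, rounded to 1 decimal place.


Accuracy = (TP + TN) / (TP + TN + FP + FN) * 100
= (65 + 45) / (65 + 45 + 13 + 16)
= 110 / 139
= 0.7914
= 79.1%

79.1


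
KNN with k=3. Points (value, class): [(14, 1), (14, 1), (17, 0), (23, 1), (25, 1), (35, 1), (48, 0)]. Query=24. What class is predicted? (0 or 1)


Distances from query 24:
Point 23 (class 1): distance = 1
Point 25 (class 1): distance = 1
Point 17 (class 0): distance = 7
K=3 nearest neighbors: classes = [1, 1, 0]
Votes for class 1: 2 / 3
Majority vote => class 1

1


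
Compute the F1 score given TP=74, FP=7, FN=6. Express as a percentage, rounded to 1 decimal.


Precision = TP / (TP + FP) = 74 / 81 = 0.9136
Recall = TP / (TP + FN) = 74 / 80 = 0.925
F1 = 2 * P * R / (P + R)
= 2 * 0.9136 * 0.925 / (0.9136 + 0.925)
= 1.6901 / 1.8386
= 0.9193
As percentage: 91.9%

91.9


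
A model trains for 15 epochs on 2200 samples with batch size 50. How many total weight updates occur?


Iterations per epoch = 2200 / 50 = 44
Total updates = iterations_per_epoch * epochs
= 44 * 15
= 660

660


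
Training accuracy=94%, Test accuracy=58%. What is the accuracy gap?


Gap = train_accuracy - test_accuracy
= 94 - 58
= 36%
This large gap strongly indicates overfitting.

36


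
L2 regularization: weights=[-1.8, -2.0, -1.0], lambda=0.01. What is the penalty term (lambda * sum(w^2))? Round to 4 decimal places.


Squaring each weight:
(-1.8)^2 = 3.24
(-2.0)^2 = 4.0
(-1.0)^2 = 1.0
Sum of squares = 8.24
Penalty = 0.01 * 8.24 = 0.0824

0.0824


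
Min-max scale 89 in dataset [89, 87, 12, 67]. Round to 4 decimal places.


Min = 12, Max = 89
Range = 89 - 12 = 77
Scaled = (x - min) / (max - min)
= (89 - 12) / 77
= 77 / 77
= 1.0000

1.0000


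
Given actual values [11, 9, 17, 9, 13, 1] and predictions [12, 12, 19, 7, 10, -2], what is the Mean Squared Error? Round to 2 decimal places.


Differences: [-1, -3, -2, 2, 3, 3]
Squared errors: [1, 9, 4, 4, 9, 9]
Sum of squared errors = 36
MSE = 36 / 6 = 6.00

6.00


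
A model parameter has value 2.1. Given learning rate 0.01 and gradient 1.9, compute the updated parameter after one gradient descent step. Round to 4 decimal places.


w_new = w_old - lr * gradient
= 2.1 - 0.01 * 1.9
= 2.1 - (0.019)
= 2.0810

2.0810


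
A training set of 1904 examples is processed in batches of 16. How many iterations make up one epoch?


Iterations per epoch = dataset_size / batch_size
= 1904 / 16
= 119

119


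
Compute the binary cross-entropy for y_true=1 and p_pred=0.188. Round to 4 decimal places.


For y=1: Loss = -log(p)
= -log(0.188)
= -(-1.6713)
= 1.6713

1.6713


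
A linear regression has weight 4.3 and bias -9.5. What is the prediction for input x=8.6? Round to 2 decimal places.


y = 4.3 * 8.6 + (-9.5)
= 36.98 + (-9.5)
= 27.48

27.48


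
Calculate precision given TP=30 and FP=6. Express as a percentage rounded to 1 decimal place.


Precision = TP / (TP + FP) * 100
= 30 / (30 + 6)
= 30 / 36
= 0.8333
= 83.3%

83.3


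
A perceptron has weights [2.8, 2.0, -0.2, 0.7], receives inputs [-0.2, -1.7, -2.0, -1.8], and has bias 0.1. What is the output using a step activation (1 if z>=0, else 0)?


z = w . x + b
= 2.8*-0.2 + 2.0*-1.7 + -0.2*-2.0 + 0.7*-1.8 + 0.1
= -0.56 + -3.4 + 0.4 + -1.26 + 0.1
= -4.82 + 0.1
= -4.72
Since z = -4.72 < 0, output = 0

0


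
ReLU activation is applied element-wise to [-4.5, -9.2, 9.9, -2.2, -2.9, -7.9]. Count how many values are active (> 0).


ReLU(x) = max(0, x) for each element:
ReLU(-4.5) = 0
ReLU(-9.2) = 0
ReLU(9.9) = 9.9
ReLU(-2.2) = 0
ReLU(-2.9) = 0
ReLU(-7.9) = 0
Active neurons (>0): 1

1


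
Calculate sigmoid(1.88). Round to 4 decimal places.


sigmoid(z) = 1 / (1 + exp(-z))
exp(-(1.88)) = exp(-1.88) = 0.1526
1 + 0.1526 = 1.1526
1 / 1.1526 = 0.8676

0.8676


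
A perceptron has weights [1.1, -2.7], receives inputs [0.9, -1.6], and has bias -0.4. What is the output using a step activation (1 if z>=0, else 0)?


z = w . x + b
= 1.1*0.9 + -2.7*-1.6 + -0.4
= 0.99 + 4.32 + -0.4
= 5.31 + -0.4
= 4.91
Since z = 4.91 >= 0, output = 1

1


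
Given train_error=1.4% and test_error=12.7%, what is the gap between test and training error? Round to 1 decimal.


Generalization gap = test_error - train_error
= 12.7 - 1.4
= 11.3%
A large gap suggests overfitting.

11.3


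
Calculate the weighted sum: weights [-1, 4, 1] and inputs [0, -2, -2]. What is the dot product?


Element-wise products:
-1 * 0 = 0
4 * -2 = -8
1 * -2 = -2
Sum = 0 + -8 + -2
= -10

-10


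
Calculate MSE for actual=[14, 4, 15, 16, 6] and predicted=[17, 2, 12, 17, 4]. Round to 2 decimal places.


Differences: [-3, 2, 3, -1, 2]
Squared errors: [9, 4, 9, 1, 4]
Sum of squared errors = 27
MSE = 27 / 5 = 5.40

5.40


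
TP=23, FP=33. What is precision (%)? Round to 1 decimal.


Precision = TP / (TP + FP) * 100
= 23 / (23 + 33)
= 23 / 56
= 0.4107
= 41.1%

41.1


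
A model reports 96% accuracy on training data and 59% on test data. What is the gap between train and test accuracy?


Gap = train_accuracy - test_accuracy
= 96 - 59
= 37%
This large gap strongly indicates overfitting.

37


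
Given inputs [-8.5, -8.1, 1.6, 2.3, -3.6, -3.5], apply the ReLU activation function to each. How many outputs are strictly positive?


ReLU(x) = max(0, x) for each element:
ReLU(-8.5) = 0
ReLU(-8.1) = 0
ReLU(1.6) = 1.6
ReLU(2.3) = 2.3
ReLU(-3.6) = 0
ReLU(-3.5) = 0
Active neurons (>0): 2

2


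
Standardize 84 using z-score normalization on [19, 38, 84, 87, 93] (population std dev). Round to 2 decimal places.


Mean = (19 + 38 + 84 + 87 + 93) / 5 = 64.2
Variance = sum((x_i - mean)^2) / n = 894.16
Std = sqrt(894.16) = 29.9025
Z = (x - mean) / std
= (84 - 64.2) / 29.9025
= 19.8 / 29.9025
= 0.66

0.66


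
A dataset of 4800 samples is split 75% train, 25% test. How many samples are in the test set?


Train samples = 4800 * 75% = 3600
Test samples = 4800 - 3600
= 1200

1200


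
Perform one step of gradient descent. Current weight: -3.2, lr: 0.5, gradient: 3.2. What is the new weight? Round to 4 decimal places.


w_new = w_old - lr * gradient
= -3.2 - 0.5 * 3.2
= -3.2 - (1.6)
= -4.8000

-4.8000


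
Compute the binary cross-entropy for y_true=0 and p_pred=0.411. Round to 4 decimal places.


For y=0: Loss = -log(1-p)
= -log(1 - 0.411)
= -log(0.589)
= -(-0.5293)
= 0.5293

0.5293


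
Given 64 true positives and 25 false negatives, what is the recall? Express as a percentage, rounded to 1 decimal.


Recall = TP / (TP + FN) * 100
= 64 / (64 + 25)
= 64 / 89
= 0.7191
= 71.9%

71.9


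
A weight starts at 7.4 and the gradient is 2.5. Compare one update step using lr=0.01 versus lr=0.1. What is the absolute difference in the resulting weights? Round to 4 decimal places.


With lr=0.01: w_new = 7.4 - 0.01 * 2.5 = 7.375
With lr=0.1: w_new = 7.4 - 0.1 * 2.5 = 7.15
Absolute difference = |7.375 - 7.15|
= 0.2250

0.2250


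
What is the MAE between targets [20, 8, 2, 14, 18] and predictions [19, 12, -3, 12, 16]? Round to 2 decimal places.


Absolute errors: [1, 4, 5, 2, 2]
Sum of absolute errors = 14
MAE = 14 / 5 = 2.80

2.80


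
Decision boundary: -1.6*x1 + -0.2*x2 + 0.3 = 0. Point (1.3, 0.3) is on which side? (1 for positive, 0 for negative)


Compute -1.6 * 1.3 + -0.2 * 0.3 + 0.3
= -2.08 + -0.06 + 0.3
= -1.84
Since -1.84 < 0, the point is on the negative side.

0


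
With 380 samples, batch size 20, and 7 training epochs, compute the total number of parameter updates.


Iterations per epoch = 380 / 20 = 19
Total updates = iterations_per_epoch * epochs
= 19 * 7
= 133

133


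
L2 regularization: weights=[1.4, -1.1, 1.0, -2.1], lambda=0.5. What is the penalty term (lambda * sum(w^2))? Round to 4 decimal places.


Squaring each weight:
1.4^2 = 1.96
(-1.1)^2 = 1.21
1.0^2 = 1.0
(-2.1)^2 = 4.41
Sum of squares = 8.58
Penalty = 0.5 * 8.58 = 4.2900

4.2900


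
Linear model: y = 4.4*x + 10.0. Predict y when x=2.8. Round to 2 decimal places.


y = 4.4 * 2.8 + (10.0)
= 12.32 + (10.0)
= 22.32

22.32


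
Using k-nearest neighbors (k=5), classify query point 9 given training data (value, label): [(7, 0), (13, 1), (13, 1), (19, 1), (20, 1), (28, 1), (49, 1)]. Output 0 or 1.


Distances from query 9:
Point 7 (class 0): distance = 2
Point 13 (class 1): distance = 4
Point 13 (class 1): distance = 4
Point 19 (class 1): distance = 10
Point 20 (class 1): distance = 11
K=5 nearest neighbors: classes = [0, 1, 1, 1, 1]
Votes for class 1: 4 / 5
Majority vote => class 1

1


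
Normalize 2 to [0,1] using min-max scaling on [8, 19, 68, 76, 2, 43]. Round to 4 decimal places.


Min = 2, Max = 76
Range = 76 - 2 = 74
Scaled = (x - min) / (max - min)
= (2 - 2) / 74
= 0 / 74
= 0.0000

0.0000


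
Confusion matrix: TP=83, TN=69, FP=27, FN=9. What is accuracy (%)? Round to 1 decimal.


Accuracy = (TP + TN) / (TP + TN + FP + FN) * 100
= (83 + 69) / (83 + 69 + 27 + 9)
= 152 / 188
= 0.8085
= 80.9%

80.9


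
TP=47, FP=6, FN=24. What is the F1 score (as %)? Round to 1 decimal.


Precision = TP / (TP + FP) = 47 / 53 = 0.8868
Recall = TP / (TP + FN) = 47 / 71 = 0.662
F1 = 2 * P * R / (P + R)
= 2 * 0.8868 * 0.662 / (0.8868 + 0.662)
= 1.1741 / 1.5488
= 0.7581
As percentage: 75.8%

75.8


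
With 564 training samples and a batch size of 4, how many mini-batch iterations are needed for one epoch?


Iterations per epoch = dataset_size / batch_size
= 564 / 4
= 141

141


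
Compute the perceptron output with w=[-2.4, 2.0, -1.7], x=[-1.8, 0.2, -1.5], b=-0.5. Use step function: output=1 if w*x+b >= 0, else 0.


z = w . x + b
= -2.4*-1.8 + 2.0*0.2 + -1.7*-1.5 + -0.5
= 4.32 + 0.4 + 2.55 + -0.5
= 7.27 + -0.5
= 6.77
Since z = 6.77 >= 0, output = 1

1


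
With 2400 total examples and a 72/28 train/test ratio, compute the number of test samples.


Train samples = 2400 * 72% = 1728
Test samples = 2400 - 1728
= 672

672


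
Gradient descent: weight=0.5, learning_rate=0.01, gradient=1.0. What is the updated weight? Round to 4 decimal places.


w_new = w_old - lr * gradient
= 0.5 - 0.01 * 1.0
= 0.5 - (0.01)
= 0.4900

0.4900


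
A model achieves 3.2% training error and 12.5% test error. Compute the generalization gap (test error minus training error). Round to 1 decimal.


Generalization gap = test_error - train_error
= 12.5 - 3.2
= 9.3%
A moderate gap.

9.3


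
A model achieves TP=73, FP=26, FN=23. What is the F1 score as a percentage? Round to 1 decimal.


Precision = TP / (TP + FP) = 73 / 99 = 0.7374
Recall = TP / (TP + FN) = 73 / 96 = 0.7604
F1 = 2 * P * R / (P + R)
= 2 * 0.7374 * 0.7604 / (0.7374 + 0.7604)
= 1.1214 / 1.4978
= 0.7487
As percentage: 74.9%

74.9


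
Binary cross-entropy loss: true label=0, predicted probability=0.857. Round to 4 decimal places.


For y=0: Loss = -log(1-p)
= -log(1 - 0.857)
= -log(0.143)
= -(-1.9449)
= 1.9449

1.9449


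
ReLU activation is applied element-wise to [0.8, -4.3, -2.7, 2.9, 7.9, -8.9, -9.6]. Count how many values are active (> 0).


ReLU(x) = max(0, x) for each element:
ReLU(0.8) = 0.8
ReLU(-4.3) = 0
ReLU(-2.7) = 0
ReLU(2.9) = 2.9
ReLU(7.9) = 7.9
ReLU(-8.9) = 0
ReLU(-9.6) = 0
Active neurons (>0): 3

3


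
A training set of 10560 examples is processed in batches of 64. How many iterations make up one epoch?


Iterations per epoch = dataset_size / batch_size
= 10560 / 64
= 165

165


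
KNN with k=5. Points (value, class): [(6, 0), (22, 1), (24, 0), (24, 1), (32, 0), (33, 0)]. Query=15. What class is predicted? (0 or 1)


Distances from query 15:
Point 22 (class 1): distance = 7
Point 6 (class 0): distance = 9
Point 24 (class 0): distance = 9
Point 24 (class 1): distance = 9
Point 32 (class 0): distance = 17
K=5 nearest neighbors: classes = [1, 0, 0, 1, 0]
Votes for class 1: 2 / 5
Majority vote => class 0

0


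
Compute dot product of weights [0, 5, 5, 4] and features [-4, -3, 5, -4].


Element-wise products:
0 * -4 = 0
5 * -3 = -15
5 * 5 = 25
4 * -4 = -16
Sum = 0 + -15 + 25 + -16
= -6

-6


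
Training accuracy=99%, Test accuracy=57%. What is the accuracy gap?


Gap = train_accuracy - test_accuracy
= 99 - 57
= 42%
This large gap strongly indicates overfitting.

42


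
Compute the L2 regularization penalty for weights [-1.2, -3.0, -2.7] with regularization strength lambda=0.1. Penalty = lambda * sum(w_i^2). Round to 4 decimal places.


Squaring each weight:
(-1.2)^2 = 1.44
(-3.0)^2 = 9.0
(-2.7)^2 = 7.29
Sum of squares = 17.73
Penalty = 0.1 * 17.73 = 1.7730

1.7730


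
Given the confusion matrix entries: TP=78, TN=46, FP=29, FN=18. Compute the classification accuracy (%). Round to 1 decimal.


Accuracy = (TP + TN) / (TP + TN + FP + FN) * 100
= (78 + 46) / (78 + 46 + 29 + 18)
= 124 / 171
= 0.7251
= 72.5%

72.5


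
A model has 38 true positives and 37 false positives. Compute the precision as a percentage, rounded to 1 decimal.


Precision = TP / (TP + FP) * 100
= 38 / (38 + 37)
= 38 / 75
= 0.5067
= 50.7%

50.7


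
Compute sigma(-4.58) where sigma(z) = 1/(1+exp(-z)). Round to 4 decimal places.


sigmoid(z) = 1 / (1 + exp(-z))
exp(-(-4.58)) = exp(4.58) = 97.5144
1 + 97.5144 = 98.5144
1 / 98.5144 = 0.0102

0.0102


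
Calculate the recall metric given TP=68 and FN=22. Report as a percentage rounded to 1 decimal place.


Recall = TP / (TP + FN) * 100
= 68 / (68 + 22)
= 68 / 90
= 0.7556
= 75.6%

75.6


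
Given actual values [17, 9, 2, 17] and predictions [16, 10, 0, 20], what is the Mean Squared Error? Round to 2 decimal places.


Differences: [1, -1, 2, -3]
Squared errors: [1, 1, 4, 9]
Sum of squared errors = 15
MSE = 15 / 4 = 3.75

3.75


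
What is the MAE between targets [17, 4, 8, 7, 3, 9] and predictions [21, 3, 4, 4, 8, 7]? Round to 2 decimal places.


Absolute errors: [4, 1, 4, 3, 5, 2]
Sum of absolute errors = 19
MAE = 19 / 6 = 3.17

3.17


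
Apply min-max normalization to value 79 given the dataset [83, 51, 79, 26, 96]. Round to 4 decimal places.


Min = 26, Max = 96
Range = 96 - 26 = 70
Scaled = (x - min) / (max - min)
= (79 - 26) / 70
= 53 / 70
= 0.7571

0.7571


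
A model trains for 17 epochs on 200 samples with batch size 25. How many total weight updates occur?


Iterations per epoch = 200 / 25 = 8
Total updates = iterations_per_epoch * epochs
= 8 * 17
= 136

136


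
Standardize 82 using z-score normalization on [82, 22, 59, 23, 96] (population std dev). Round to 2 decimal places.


Mean = (82 + 22 + 59 + 23 + 96) / 5 = 56.4
Variance = sum((x_i - mean)^2) / n = 905.84
Std = sqrt(905.84) = 30.0972
Z = (x - mean) / std
= (82 - 56.4) / 30.0972
= 25.6 / 30.0972
= 0.85

0.85


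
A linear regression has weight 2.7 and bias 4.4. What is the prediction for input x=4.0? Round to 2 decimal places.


y = 2.7 * 4.0 + (4.4)
= 10.8 + (4.4)
= 15.20

15.20


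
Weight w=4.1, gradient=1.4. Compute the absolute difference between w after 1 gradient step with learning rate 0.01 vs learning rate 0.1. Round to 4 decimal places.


With lr=0.01: w_new = 4.1 - 0.01 * 1.4 = 4.086
With lr=0.1: w_new = 4.1 - 0.1 * 1.4 = 3.96
Absolute difference = |4.086 - 3.96|
= 0.1260

0.1260


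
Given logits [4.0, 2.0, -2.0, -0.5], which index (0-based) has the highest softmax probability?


Softmax is a monotonic transformation, so it preserves the argmax.
We need to find the index of the maximum logit.
Index 0: 4.0
Index 1: 2.0
Index 2: -2.0
Index 3: -0.5
Maximum logit = 4.0 at index 0

0


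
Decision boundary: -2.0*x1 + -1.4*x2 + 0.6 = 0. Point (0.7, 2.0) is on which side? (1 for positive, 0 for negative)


Compute -2.0 * 0.7 + -1.4 * 2.0 + 0.6
= -1.4 + -2.8 + 0.6
= -3.6
Since -3.6 < 0, the point is on the negative side.

0


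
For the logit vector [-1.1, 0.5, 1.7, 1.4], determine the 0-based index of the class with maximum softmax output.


Softmax is a monotonic transformation, so it preserves the argmax.
We need to find the index of the maximum logit.
Index 0: -1.1
Index 1: 0.5
Index 2: 1.7
Index 3: 1.4
Maximum logit = 1.7 at index 2

2


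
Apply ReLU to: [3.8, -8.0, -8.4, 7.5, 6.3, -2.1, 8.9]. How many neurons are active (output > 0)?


ReLU(x) = max(0, x) for each element:
ReLU(3.8) = 3.8
ReLU(-8.0) = 0
ReLU(-8.4) = 0
ReLU(7.5) = 7.5
ReLU(6.3) = 6.3
ReLU(-2.1) = 0
ReLU(8.9) = 8.9
Active neurons (>0): 4

4


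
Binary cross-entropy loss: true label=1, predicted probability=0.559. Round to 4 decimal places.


For y=1: Loss = -log(p)
= -log(0.559)
= -(-0.5816)
= 0.5816

0.5816


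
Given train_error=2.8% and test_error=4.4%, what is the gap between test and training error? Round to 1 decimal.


Generalization gap = test_error - train_error
= 4.4 - 2.8
= 1.6%
A small gap suggests good generalization.

1.6


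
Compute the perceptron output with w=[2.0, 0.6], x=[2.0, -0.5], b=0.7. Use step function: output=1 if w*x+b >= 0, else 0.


z = w . x + b
= 2.0*2.0 + 0.6*-0.5 + 0.7
= 4.0 + -0.3 + 0.7
= 3.7 + 0.7
= 4.4
Since z = 4.4 >= 0, output = 1

1


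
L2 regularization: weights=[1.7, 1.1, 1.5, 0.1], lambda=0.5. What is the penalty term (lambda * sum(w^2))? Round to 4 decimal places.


Squaring each weight:
1.7^2 = 2.89
1.1^2 = 1.21
1.5^2 = 2.25
0.1^2 = 0.01
Sum of squares = 6.36
Penalty = 0.5 * 6.36 = 3.1800

3.1800


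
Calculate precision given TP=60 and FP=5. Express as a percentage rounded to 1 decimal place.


Precision = TP / (TP + FP) * 100
= 60 / (60 + 5)
= 60 / 65
= 0.9231
= 92.3%

92.3


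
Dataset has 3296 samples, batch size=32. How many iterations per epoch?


Iterations per epoch = dataset_size / batch_size
= 3296 / 32
= 103

103


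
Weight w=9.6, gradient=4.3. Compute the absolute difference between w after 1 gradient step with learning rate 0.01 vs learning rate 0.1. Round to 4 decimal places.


With lr=0.01: w_new = 9.6 - 0.01 * 4.3 = 9.557
With lr=0.1: w_new = 9.6 - 0.1 * 4.3 = 9.17
Absolute difference = |9.557 - 9.17|
= 0.3870

0.3870


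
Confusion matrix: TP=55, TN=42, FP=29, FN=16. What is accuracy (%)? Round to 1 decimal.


Accuracy = (TP + TN) / (TP + TN + FP + FN) * 100
= (55 + 42) / (55 + 42 + 29 + 16)
= 97 / 142
= 0.6831
= 68.3%

68.3


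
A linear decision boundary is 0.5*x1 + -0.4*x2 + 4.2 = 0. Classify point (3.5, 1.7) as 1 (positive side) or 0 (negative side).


Compute 0.5 * 3.5 + -0.4 * 1.7 + 4.2
= 1.75 + -0.68 + 4.2
= 5.27
Since 5.27 >= 0, the point is on the positive side.

1


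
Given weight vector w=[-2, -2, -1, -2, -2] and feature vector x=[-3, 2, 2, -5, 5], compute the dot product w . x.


Element-wise products:
-2 * -3 = 6
-2 * 2 = -4
-1 * 2 = -2
-2 * -5 = 10
-2 * 5 = -10
Sum = 6 + -4 + -2 + 10 + -10
= 0

0


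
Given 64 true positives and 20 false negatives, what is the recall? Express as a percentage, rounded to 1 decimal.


Recall = TP / (TP + FN) * 100
= 64 / (64 + 20)
= 64 / 84
= 0.7619
= 76.2%

76.2


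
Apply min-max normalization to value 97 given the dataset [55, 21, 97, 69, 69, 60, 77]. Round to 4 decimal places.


Min = 21, Max = 97
Range = 97 - 21 = 76
Scaled = (x - min) / (max - min)
= (97 - 21) / 76
= 76 / 76
= 1.0000

1.0000


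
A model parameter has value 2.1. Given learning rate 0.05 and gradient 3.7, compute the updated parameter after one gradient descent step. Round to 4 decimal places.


w_new = w_old - lr * gradient
= 2.1 - 0.05 * 3.7
= 2.1 - (0.185)
= 1.9150

1.9150


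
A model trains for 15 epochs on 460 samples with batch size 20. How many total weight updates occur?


Iterations per epoch = 460 / 20 = 23
Total updates = iterations_per_epoch * epochs
= 23 * 15
= 345

345


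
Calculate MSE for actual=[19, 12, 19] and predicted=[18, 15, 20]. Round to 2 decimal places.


Differences: [1, -3, -1]
Squared errors: [1, 9, 1]
Sum of squared errors = 11
MSE = 11 / 3 = 3.67

3.67


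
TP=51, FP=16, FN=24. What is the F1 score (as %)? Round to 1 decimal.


Precision = TP / (TP + FP) = 51 / 67 = 0.7612
Recall = TP / (TP + FN) = 51 / 75 = 0.68
F1 = 2 * P * R / (P + R)
= 2 * 0.7612 * 0.68 / (0.7612 + 0.68)
= 1.0352 / 1.4412
= 0.7183
As percentage: 71.8%

71.8


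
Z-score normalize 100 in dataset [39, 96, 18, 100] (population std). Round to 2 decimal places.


Mean = (39 + 96 + 18 + 100) / 4 = 63.25
Variance = sum((x_i - mean)^2) / n = 1264.6875
Std = sqrt(1264.6875) = 35.5624
Z = (x - mean) / std
= (100 - 63.25) / 35.5624
= 36.75 / 35.5624
= 1.03

1.03


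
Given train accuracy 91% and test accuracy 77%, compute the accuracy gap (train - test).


Gap = train_accuracy - test_accuracy
= 91 - 77
= 14%
This gap suggests the model is overfitting.

14


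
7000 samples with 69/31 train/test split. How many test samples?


Train samples = 7000 * 69% = 4830
Test samples = 7000 - 4830
= 2170

2170


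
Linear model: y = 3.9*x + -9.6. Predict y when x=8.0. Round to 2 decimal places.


y = 3.9 * 8.0 + (-9.6)
= 31.2 + (-9.6)
= 21.60

21.60


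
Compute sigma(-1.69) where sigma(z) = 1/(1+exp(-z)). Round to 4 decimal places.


sigmoid(z) = 1 / (1 + exp(-z))
exp(-(-1.69)) = exp(1.69) = 5.4195
1 + 5.4195 = 6.4195
1 / 6.4195 = 0.1558

0.1558


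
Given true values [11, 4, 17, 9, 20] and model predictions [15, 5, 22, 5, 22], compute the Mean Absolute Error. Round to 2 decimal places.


Absolute errors: [4, 1, 5, 4, 2]
Sum of absolute errors = 16
MAE = 16 / 5 = 3.20

3.20


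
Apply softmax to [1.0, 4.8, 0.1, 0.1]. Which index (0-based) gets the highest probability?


Softmax is a monotonic transformation, so it preserves the argmax.
We need to find the index of the maximum logit.
Index 0: 1.0
Index 1: 4.8
Index 2: 0.1
Index 3: 0.1
Maximum logit = 4.8 at index 1

1


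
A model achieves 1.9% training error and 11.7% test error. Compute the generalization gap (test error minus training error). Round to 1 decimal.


Generalization gap = test_error - train_error
= 11.7 - 1.9
= 9.8%
A moderate gap.

9.8


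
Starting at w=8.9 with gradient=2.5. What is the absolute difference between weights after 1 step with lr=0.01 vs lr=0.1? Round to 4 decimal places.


With lr=0.01: w_new = 8.9 - 0.01 * 2.5 = 8.875
With lr=0.1: w_new = 8.9 - 0.1 * 2.5 = 8.65
Absolute difference = |8.875 - 8.65|
= 0.2250

0.2250


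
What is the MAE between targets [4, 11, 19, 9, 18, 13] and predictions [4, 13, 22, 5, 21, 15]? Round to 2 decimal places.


Absolute errors: [0, 2, 3, 4, 3, 2]
Sum of absolute errors = 14
MAE = 14 / 6 = 2.33

2.33


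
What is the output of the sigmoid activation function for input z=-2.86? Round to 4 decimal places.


sigmoid(z) = 1 / (1 + exp(-z))
exp(-(-2.86)) = exp(2.86) = 17.4615
1 + 17.4615 = 18.4615
1 / 18.4615 = 0.0542

0.0542


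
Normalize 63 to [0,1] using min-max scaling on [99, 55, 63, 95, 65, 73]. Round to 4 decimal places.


Min = 55, Max = 99
Range = 99 - 55 = 44
Scaled = (x - min) / (max - min)
= (63 - 55) / 44
= 8 / 44
= 0.1818

0.1818


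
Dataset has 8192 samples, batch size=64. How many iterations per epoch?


Iterations per epoch = dataset_size / batch_size
= 8192 / 64
= 128

128


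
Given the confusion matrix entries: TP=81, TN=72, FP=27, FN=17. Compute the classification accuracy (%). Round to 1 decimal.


Accuracy = (TP + TN) / (TP + TN + FP + FN) * 100
= (81 + 72) / (81 + 72 + 27 + 17)
= 153 / 197
= 0.7766
= 77.7%

77.7


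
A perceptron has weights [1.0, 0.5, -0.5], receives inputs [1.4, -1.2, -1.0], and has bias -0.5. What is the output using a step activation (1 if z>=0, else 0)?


z = w . x + b
= 1.0*1.4 + 0.5*-1.2 + -0.5*-1.0 + -0.5
= 1.4 + -0.6 + 0.5 + -0.5
= 1.3 + -0.5
= 0.8
Since z = 0.8 >= 0, output = 1

1


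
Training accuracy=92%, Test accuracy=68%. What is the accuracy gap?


Gap = train_accuracy - test_accuracy
= 92 - 68
= 24%
This large gap strongly indicates overfitting.

24


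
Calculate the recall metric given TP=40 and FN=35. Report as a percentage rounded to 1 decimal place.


Recall = TP / (TP + FN) * 100
= 40 / (40 + 35)
= 40 / 75
= 0.5333
= 53.3%

53.3


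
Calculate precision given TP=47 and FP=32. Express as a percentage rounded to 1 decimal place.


Precision = TP / (TP + FP) * 100
= 47 / (47 + 32)
= 47 / 79
= 0.5949
= 59.5%

59.5


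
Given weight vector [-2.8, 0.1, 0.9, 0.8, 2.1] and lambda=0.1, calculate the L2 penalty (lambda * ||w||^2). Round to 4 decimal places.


Squaring each weight:
(-2.8)^2 = 7.84
0.1^2 = 0.01
0.9^2 = 0.81
0.8^2 = 0.64
2.1^2 = 4.41
Sum of squares = 13.71
Penalty = 0.1 * 13.71 = 1.3710

1.3710


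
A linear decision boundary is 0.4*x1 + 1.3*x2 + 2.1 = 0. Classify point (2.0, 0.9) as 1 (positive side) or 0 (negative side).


Compute 0.4 * 2.0 + 1.3 * 0.9 + 2.1
= 0.8 + 1.17 + 2.1
= 4.07
Since 4.07 >= 0, the point is on the positive side.

1


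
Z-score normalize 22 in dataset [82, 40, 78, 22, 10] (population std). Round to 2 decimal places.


Mean = (82 + 40 + 78 + 22 + 10) / 5 = 46.4
Variance = sum((x_i - mean)^2) / n = 845.44
Std = sqrt(845.44) = 29.0765
Z = (x - mean) / std
= (22 - 46.4) / 29.0765
= -24.4 / 29.0765
= -0.84

-0.84


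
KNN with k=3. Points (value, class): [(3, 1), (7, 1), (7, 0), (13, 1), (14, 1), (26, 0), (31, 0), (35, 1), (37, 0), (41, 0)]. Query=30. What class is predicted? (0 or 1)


Distances from query 30:
Point 31 (class 0): distance = 1
Point 26 (class 0): distance = 4
Point 35 (class 1): distance = 5
K=3 nearest neighbors: classes = [0, 0, 1]
Votes for class 1: 1 / 3
Majority vote => class 0

0


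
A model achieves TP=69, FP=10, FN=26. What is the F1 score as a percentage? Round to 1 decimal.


Precision = TP / (TP + FP) = 69 / 79 = 0.8734
Recall = TP / (TP + FN) = 69 / 95 = 0.7263
F1 = 2 * P * R / (P + R)
= 2 * 0.8734 * 0.7263 / (0.8734 + 0.7263)
= 1.2688 / 1.5997
= 0.7931
As percentage: 79.3%

79.3


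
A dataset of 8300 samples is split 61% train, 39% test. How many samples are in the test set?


Train samples = 8300 * 61% = 5063
Test samples = 8300 - 5063
= 3237

3237


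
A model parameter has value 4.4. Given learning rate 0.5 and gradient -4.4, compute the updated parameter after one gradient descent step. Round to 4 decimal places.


w_new = w_old - lr * gradient
= 4.4 - 0.5 * -4.4
= 4.4 - (-2.2)
= 6.6000

6.6000


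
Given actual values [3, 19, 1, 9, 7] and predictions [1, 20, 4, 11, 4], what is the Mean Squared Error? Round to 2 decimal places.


Differences: [2, -1, -3, -2, 3]
Squared errors: [4, 1, 9, 4, 9]
Sum of squared errors = 27
MSE = 27 / 5 = 5.40

5.40


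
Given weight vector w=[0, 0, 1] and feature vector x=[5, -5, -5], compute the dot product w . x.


Element-wise products:
0 * 5 = 0
0 * -5 = 0
1 * -5 = -5
Sum = 0 + 0 + -5
= -5

-5


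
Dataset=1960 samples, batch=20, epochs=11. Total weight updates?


Iterations per epoch = 1960 / 20 = 98
Total updates = iterations_per_epoch * epochs
= 98 * 11
= 1078

1078
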